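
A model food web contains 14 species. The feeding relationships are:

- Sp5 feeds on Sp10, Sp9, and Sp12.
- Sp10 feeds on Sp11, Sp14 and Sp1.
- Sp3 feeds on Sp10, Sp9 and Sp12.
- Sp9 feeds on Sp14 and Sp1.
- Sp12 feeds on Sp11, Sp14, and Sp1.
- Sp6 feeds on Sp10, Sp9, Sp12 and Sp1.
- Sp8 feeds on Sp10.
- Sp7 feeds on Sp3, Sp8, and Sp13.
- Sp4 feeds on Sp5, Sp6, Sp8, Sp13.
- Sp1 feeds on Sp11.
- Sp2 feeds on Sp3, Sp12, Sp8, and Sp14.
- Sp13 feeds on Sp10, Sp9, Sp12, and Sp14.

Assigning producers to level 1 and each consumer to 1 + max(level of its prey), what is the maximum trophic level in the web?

Producers (level 1): Sp14, Sp11.
Sp11 → Sp1 → Sp10 → Sp8 → Sp7 gives Sp7 level 5.
No species has a prey at level 5, so no species reaches level 6.

5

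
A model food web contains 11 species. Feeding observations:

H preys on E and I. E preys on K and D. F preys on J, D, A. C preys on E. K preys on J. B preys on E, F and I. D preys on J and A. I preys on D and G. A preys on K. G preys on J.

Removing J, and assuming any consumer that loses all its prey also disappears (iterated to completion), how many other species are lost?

Remove J.
Round 1: G (all prey gone), K (all prey gone) → extinct.
Round 2: A (all prey gone) → extinct.
Round 3: D (all prey gone) → extinct.
Round 4: I (all prey gone), F (all prey gone), E (all prey gone) → extinct.
Round 5: B (all prey gone), C (all prey gone), H (all prey gone) → extinct.
No further losses. Total secondary extinctions: 10.

10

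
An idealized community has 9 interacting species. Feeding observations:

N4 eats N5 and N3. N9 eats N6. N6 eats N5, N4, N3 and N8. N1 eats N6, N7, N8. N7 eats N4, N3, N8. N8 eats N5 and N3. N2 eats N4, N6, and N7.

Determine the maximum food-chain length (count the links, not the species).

3 links

One longest chain: N3 → N8 → N6 → N2.
It has 4 species and 3 links.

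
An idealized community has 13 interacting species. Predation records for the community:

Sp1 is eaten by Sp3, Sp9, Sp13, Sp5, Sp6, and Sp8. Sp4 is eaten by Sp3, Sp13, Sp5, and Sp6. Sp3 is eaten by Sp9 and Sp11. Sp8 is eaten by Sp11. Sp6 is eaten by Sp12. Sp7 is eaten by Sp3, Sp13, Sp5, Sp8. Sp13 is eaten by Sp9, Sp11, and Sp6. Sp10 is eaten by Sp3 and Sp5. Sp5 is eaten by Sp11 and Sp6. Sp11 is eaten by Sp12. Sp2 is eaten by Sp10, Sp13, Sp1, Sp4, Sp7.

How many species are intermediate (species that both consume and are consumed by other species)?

10

Intermediate species (has both prey and predators): Sp7, Sp1, Sp10, Sp4, Sp8, Sp5, Sp3, Sp13, Sp11, Sp6.
Count: 10.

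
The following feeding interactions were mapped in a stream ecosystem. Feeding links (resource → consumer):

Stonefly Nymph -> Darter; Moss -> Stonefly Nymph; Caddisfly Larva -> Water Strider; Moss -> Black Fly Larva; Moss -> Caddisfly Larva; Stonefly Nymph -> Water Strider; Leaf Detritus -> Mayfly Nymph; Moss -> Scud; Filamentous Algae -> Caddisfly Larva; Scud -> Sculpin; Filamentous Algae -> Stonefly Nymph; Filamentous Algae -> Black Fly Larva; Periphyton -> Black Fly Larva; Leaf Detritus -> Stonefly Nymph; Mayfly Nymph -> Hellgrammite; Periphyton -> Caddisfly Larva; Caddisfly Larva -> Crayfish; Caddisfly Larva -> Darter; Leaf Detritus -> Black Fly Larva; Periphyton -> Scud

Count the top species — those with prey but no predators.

6

Top species (has prey, but nothing eats it): Black Fly Larva, Hellgrammite, Crayfish, Water Strider, Darter, Sculpin.
Count: 6.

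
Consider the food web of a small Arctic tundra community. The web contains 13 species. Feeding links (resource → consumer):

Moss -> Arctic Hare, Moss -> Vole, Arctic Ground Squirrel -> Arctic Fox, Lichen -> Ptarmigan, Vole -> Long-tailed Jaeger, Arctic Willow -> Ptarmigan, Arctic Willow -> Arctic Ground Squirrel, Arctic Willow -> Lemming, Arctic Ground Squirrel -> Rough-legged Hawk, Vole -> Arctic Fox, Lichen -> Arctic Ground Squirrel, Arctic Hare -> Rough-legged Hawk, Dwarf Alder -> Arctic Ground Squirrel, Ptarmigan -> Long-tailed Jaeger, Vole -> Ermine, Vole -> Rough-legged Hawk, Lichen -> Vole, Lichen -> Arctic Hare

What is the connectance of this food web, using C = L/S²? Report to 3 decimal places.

The web has S = 13 species and L = 18 feeding links.
C = L / S² = 18 / 169 = 0.1065 ≈ 0.107.

C = 0.107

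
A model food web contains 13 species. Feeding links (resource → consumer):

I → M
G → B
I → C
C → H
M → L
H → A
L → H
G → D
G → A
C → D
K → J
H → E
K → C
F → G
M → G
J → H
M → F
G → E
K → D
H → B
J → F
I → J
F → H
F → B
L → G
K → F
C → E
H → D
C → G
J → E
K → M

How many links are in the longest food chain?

4 links

One longest chain: I → J → F → G → E.
It has 5 species and 4 links.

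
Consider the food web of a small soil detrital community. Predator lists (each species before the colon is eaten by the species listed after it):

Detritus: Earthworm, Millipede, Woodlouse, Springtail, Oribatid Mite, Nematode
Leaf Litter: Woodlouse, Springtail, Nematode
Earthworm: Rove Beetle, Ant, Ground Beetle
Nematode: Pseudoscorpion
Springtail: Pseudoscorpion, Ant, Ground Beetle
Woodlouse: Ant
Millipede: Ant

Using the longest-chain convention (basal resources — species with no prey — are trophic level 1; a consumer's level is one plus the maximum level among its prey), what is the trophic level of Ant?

Trophic level 3

Detritus has no prey (basal) → level 1.
Earthworm eats Detritus → level 2.
Ant eats Earthworm (level 2); other prey at levels: Millipede 2, Woodlouse 2, Springtail 2 → level 3.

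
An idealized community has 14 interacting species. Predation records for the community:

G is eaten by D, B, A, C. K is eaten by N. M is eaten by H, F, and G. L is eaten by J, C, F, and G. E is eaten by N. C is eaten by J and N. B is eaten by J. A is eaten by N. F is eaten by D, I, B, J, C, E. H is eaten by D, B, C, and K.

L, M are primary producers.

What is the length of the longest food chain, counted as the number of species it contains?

4 species

One longest chain: L → F → C → N.
It has 4 species and 3 links.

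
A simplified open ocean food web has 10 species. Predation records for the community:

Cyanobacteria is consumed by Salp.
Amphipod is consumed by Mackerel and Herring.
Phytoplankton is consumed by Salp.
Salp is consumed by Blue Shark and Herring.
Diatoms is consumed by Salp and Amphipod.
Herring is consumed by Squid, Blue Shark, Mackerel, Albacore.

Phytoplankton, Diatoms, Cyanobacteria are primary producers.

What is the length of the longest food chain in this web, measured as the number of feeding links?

One longest chain: Phytoplankton → Salp → Herring → Mackerel.
It has 4 species and 3 links.

3 links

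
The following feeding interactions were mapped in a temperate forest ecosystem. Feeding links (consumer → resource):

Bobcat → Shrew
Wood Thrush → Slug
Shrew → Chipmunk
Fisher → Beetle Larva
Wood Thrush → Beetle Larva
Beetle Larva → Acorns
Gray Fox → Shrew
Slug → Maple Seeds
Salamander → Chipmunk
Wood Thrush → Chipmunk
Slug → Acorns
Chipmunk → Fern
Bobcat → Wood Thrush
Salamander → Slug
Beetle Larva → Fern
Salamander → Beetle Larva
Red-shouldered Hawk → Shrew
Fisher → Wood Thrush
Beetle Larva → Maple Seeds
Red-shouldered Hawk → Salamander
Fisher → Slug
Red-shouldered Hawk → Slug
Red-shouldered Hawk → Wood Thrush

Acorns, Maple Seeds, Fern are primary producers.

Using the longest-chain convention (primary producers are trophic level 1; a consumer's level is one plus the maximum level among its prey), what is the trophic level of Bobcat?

Trophic level 4

Acorns is a producer → level 1.
Slug eats Acorns (level 1); other prey at levels: Maple Seeds 1 → level 2.
Wood Thrush eats Slug (level 2); other prey at levels: Chipmunk 2, Beetle Larva 2 → level 3.
Bobcat eats Wood Thrush (level 3); other prey at levels: Shrew 3 → level 4.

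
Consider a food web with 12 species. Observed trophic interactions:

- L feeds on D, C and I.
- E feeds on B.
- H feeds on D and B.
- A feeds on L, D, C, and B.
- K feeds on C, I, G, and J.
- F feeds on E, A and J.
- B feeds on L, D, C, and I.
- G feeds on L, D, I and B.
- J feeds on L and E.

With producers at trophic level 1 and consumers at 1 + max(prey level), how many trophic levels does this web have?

Producers (level 1): C, D, I.
C → L → B → E → J → F gives F level 6.
No species has a prey at level 6, so no species reaches level 7.

6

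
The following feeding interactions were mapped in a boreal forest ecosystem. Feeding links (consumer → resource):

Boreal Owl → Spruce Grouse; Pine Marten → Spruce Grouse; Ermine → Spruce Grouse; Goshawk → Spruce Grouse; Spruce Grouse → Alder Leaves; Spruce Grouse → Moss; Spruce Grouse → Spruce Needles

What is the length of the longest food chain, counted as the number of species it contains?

3 species

One longest chain: Alder Leaves → Spruce Grouse → Goshawk.
It has 3 species and 2 links.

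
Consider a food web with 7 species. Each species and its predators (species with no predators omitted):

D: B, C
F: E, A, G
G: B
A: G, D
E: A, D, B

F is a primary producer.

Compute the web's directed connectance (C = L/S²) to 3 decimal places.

C = 0.224

The web has S = 7 species and L = 11 feeding links.
C = L / S² = 11 / 49 = 0.2245 ≈ 0.224.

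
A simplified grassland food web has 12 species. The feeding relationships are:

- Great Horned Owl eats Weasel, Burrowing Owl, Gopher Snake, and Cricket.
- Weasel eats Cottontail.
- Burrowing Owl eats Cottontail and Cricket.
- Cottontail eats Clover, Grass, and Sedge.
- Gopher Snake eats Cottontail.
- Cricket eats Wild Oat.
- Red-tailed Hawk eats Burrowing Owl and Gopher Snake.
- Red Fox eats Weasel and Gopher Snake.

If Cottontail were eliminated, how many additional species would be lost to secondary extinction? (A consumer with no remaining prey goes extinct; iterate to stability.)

3

Remove Cottontail.
Round 1: Gopher Snake (all prey gone), Weasel (all prey gone) → extinct.
Round 2: Red Fox (all prey gone) → extinct.
No further losses. Total secondary extinctions: 3.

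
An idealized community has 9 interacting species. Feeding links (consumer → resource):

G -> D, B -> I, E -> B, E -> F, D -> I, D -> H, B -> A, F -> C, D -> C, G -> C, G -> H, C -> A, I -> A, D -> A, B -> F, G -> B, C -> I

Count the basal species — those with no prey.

Basal species (no prey listed): A, H.
Count: 2.

2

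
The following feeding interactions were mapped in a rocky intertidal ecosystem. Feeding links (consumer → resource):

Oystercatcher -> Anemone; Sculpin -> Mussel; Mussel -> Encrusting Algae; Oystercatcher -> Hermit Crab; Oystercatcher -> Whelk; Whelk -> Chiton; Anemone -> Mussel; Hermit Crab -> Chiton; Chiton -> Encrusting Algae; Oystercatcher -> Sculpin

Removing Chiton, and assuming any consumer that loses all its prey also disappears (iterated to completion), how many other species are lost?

Remove Chiton.
Round 1: Hermit Crab (all prey gone), Whelk (all prey gone) → extinct.
No further losses. Total secondary extinctions: 2.

2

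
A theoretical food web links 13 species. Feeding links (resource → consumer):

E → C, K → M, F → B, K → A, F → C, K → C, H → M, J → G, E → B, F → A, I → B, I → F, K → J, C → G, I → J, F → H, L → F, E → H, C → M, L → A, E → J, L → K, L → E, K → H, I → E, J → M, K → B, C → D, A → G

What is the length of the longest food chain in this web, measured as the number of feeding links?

3 links

One longest chain: L → E → C → M.
It has 4 species and 3 links.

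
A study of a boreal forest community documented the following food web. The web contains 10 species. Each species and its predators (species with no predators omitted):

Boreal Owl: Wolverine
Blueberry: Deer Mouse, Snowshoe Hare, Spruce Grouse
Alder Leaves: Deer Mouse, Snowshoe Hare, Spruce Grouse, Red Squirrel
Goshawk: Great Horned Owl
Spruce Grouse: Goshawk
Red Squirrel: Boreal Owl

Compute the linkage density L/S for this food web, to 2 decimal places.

L/S = 1.10

There are L = 11 links among S = 10 species.
L/S = 11/10 = 1.1000 ≈ 1.10.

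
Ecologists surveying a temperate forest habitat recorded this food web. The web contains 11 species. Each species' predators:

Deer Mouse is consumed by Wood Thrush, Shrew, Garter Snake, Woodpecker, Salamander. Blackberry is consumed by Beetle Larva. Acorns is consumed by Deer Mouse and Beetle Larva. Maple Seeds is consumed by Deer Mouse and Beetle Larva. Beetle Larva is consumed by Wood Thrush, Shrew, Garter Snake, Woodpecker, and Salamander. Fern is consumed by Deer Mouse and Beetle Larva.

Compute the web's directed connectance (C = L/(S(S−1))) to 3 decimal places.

C = 0.155

The web has S = 11 species and L = 17 feeding links.
C = L / (S(S−1)) = 17 / 110 = 0.1545 ≈ 0.155.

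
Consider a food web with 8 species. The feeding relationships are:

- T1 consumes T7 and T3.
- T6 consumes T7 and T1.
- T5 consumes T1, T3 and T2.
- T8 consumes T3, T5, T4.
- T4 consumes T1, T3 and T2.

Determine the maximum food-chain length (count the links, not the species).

One longest chain: T7 → T1 → T4 → T8.
It has 4 species and 3 links.

3 links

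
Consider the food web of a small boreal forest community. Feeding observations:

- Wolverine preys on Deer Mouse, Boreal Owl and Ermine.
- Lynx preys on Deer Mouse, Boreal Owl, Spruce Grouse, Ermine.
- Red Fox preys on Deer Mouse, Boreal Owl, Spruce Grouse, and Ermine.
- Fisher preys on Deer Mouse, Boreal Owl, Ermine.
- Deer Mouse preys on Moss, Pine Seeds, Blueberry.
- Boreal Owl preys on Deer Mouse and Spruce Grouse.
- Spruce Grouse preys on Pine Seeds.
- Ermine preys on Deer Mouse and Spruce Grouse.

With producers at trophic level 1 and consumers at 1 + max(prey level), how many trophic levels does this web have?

4

Producers (level 1): Pine Seeds, Moss, Blueberry.
Pine Seeds → Deer Mouse → Boreal Owl → Fisher gives Fisher level 4.
No species has a prey at level 4, so no species reaches level 5.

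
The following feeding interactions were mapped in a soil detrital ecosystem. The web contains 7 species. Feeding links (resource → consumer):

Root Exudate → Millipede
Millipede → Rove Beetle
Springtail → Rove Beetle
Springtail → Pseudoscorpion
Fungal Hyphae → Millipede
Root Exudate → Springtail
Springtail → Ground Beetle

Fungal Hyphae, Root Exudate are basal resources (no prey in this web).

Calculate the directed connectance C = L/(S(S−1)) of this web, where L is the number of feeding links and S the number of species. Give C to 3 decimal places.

C = 0.167

The web has S = 7 species and L = 7 feeding links.
C = L / (S(S−1)) = 7 / 42 = 0.1667 ≈ 0.167.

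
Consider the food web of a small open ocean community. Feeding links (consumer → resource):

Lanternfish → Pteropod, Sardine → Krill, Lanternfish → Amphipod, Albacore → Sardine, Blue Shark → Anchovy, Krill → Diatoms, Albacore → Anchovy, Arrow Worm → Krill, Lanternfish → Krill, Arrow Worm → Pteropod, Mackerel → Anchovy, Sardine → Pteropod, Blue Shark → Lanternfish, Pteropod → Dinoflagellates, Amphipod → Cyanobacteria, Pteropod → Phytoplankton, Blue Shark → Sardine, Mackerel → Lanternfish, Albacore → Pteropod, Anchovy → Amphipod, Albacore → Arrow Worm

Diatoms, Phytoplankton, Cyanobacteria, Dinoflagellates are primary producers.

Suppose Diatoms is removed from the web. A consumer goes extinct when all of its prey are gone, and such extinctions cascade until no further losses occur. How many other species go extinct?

Remove Diatoms.
Round 1: Krill (all prey gone) → extinct.
No further losses. Total secondary extinctions: 1.

1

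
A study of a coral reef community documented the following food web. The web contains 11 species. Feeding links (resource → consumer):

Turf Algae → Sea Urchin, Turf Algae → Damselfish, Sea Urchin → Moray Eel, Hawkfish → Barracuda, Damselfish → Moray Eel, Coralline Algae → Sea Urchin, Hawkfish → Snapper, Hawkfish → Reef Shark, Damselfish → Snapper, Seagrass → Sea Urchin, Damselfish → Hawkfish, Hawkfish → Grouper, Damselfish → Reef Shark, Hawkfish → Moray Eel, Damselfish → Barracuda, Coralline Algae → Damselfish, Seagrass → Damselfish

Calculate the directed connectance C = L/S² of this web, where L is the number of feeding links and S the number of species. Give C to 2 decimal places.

The web has S = 11 species and L = 17 feeding links.
C = L / S² = 17 / 121 = 0.1405 ≈ 0.14.

C = 0.14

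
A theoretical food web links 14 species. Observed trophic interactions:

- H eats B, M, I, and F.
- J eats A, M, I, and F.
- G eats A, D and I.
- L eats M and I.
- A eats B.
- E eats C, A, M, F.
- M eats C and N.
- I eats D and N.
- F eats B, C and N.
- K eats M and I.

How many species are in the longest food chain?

3 species

One longest chain: N → I → L.
It has 3 species and 2 links.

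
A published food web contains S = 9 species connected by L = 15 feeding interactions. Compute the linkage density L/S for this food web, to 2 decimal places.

There are L = 15 links among S = 9 species.
L/S = 15/9 = 1.6667 ≈ 1.67.

L/S = 1.67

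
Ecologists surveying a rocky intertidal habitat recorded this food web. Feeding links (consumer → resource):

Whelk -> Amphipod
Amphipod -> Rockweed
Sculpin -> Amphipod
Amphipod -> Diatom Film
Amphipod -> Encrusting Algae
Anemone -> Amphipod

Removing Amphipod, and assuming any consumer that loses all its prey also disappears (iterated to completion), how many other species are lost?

3

Remove Amphipod.
Round 1: Whelk (all prey gone), Sculpin (all prey gone), Anemone (all prey gone) → extinct.
No further losses. Total secondary extinctions: 3.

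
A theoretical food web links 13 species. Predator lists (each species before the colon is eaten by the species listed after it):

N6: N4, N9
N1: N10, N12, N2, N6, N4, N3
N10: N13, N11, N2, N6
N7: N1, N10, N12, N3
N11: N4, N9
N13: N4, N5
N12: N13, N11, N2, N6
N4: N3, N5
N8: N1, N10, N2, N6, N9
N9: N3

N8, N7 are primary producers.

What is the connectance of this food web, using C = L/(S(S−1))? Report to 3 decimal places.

C = 0.205

The web has S = 13 species and L = 32 feeding links.
C = L / (S(S−1)) = 32 / 156 = 0.2051 ≈ 0.205.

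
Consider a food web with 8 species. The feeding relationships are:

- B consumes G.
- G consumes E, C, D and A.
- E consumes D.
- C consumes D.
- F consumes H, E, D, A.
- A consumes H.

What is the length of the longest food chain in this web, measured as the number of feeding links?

3 links

One longest chain: H → A → G → B.
It has 4 species and 3 links.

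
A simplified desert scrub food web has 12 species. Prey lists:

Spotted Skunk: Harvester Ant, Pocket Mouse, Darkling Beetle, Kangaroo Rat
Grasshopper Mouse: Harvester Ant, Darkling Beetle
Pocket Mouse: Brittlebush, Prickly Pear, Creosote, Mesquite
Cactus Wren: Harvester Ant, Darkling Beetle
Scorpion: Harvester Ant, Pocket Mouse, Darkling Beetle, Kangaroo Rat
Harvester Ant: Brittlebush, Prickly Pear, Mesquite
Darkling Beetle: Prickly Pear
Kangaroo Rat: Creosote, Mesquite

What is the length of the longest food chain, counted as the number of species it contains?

One longest chain: Brittlebush → Harvester Ant → Spotted Skunk.
It has 3 species and 2 links.

3 species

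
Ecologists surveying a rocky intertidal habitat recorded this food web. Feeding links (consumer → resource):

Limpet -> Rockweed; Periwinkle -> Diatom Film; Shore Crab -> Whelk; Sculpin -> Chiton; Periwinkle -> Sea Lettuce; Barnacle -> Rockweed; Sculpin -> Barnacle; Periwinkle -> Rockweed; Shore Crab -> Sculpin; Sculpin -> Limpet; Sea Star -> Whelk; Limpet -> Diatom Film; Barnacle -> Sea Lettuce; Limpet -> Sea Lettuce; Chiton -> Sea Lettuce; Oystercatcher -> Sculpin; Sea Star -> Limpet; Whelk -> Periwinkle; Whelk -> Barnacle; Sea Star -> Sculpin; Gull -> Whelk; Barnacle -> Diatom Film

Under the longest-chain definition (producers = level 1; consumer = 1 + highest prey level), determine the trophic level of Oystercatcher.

Sea Lettuce is a producer → level 1.
Barnacle eats Sea Lettuce (level 1); other prey at levels: Rockweed 1, Diatom Film 1 → level 2.
Sculpin eats Barnacle (level 2); other prey at levels: Chiton 2, Limpet 2 → level 3.
Oystercatcher eats Sculpin → level 4.

Trophic level 4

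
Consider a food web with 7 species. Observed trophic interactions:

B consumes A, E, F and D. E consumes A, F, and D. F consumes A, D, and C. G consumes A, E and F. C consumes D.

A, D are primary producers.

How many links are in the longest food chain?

One longest chain: D → C → F → E → B.
It has 5 species and 4 links.

4 links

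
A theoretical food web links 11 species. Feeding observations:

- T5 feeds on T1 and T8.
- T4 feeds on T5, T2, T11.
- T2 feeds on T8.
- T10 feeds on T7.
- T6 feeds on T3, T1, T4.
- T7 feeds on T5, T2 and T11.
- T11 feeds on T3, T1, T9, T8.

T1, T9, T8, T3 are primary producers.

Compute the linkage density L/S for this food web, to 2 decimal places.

There are L = 17 links among S = 11 species.
L/S = 17/11 = 1.5455 ≈ 1.55.

L/S = 1.55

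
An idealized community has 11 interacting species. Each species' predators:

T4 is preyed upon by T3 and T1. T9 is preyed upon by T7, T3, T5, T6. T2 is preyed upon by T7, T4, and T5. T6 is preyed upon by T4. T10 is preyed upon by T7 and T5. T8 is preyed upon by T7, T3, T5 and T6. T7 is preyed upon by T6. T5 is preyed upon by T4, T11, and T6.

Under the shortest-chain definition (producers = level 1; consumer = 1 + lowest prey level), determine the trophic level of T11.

T10 is a producer → level 1.
T5 eats T10 → level 2.
T11 eats T5 → level 3.
No prey of T11 is below level 2, so 3 is the minimum.

Trophic level 3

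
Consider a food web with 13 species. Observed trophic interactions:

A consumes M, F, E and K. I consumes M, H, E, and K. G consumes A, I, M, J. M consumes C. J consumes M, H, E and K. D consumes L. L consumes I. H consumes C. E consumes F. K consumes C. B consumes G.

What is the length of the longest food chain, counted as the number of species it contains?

5 species

One longest chain: C → M → I → L → D.
It has 5 species and 4 links.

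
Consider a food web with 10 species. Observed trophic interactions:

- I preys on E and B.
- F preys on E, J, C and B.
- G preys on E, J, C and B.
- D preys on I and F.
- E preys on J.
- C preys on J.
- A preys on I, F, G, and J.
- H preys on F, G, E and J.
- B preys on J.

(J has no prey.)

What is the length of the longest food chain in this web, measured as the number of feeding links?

3 links

One longest chain: J → E → F → A.
It has 4 species and 3 links.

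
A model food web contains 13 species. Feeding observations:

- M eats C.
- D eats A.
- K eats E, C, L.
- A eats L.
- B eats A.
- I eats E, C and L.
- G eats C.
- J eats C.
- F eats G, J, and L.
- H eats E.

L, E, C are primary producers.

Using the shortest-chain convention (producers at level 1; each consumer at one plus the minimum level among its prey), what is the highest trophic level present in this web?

3

Producers (level 1): L, E, C.
Following each consumer down to its lowest-level prey: L → A → B (levels 1 through 3).
All prey of B (A 2) are at level 2 or above, so B is at level 1 + 2 = 3.
Every consumer has at least one prey at level 2 or below, so none exceeds level 3.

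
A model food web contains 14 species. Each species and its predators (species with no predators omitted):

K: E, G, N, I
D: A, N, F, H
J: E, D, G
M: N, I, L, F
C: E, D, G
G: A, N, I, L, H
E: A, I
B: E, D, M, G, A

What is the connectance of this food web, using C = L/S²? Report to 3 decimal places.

The web has S = 14 species and L = 30 feeding links.
C = L / S² = 30 / 196 = 0.1531 ≈ 0.153.

C = 0.153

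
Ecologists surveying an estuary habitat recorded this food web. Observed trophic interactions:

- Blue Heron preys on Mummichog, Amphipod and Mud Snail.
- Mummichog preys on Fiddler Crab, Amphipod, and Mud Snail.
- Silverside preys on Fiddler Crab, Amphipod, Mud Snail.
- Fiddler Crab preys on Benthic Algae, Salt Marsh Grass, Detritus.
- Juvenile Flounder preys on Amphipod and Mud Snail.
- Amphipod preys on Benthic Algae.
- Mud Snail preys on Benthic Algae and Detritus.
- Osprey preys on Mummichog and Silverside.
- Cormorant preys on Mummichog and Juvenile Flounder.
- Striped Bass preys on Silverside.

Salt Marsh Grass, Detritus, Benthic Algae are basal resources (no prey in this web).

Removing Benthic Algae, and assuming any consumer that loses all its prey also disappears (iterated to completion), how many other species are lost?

Remove Benthic Algae.
Round 1: Amphipod (all prey gone) → extinct.
No further losses. Total secondary extinctions: 1.

1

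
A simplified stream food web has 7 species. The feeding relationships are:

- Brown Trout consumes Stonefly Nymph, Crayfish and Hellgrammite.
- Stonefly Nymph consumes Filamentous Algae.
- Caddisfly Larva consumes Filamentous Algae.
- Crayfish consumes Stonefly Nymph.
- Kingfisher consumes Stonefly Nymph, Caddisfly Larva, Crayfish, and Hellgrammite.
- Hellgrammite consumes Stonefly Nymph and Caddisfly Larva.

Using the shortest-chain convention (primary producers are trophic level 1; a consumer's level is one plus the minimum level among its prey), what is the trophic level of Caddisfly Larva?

Filamentous Algae is a producer → level 1.
Caddisfly Larva eats Filamentous Algae → level 2.

Trophic level 2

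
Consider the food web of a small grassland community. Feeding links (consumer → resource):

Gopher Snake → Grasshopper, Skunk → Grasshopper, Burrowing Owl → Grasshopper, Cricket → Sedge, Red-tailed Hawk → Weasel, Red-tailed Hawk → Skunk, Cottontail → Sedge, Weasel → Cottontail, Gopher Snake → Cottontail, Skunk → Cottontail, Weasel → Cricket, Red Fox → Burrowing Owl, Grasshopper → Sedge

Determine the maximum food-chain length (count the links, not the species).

One longest chain: Sedge → Grasshopper → Burrowing Owl → Red Fox.
It has 4 species and 3 links.

3 links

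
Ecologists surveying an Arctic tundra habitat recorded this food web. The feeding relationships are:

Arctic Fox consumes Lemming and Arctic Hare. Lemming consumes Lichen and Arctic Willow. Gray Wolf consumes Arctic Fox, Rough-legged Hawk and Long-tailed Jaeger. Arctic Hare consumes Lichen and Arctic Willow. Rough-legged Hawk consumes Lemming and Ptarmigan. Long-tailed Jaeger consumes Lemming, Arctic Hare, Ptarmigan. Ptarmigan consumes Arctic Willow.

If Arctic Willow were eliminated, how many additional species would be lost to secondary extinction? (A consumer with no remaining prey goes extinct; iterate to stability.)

Remove Arctic Willow.
Round 1: Ptarmigan (all prey gone) → extinct.
No further losses. Total secondary extinctions: 1.

1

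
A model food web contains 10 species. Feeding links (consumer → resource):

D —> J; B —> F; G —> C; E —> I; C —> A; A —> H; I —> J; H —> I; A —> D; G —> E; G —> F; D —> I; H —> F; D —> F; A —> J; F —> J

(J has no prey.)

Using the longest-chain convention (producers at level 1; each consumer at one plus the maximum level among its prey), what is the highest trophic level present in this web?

Producers (level 1): J.
J → F → D → A → C → G gives G level 6.
No species has a prey at level 6, so no species reaches level 7.

6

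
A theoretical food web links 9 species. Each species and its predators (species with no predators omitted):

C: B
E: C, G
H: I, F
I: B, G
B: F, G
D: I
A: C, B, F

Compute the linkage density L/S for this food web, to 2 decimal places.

There are L = 13 links among S = 9 species.
L/S = 13/9 = 1.4444 ≈ 1.44.

L/S = 1.44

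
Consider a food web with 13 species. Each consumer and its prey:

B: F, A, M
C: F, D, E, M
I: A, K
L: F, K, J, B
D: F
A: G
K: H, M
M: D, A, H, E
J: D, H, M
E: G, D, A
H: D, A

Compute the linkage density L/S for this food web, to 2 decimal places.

L/S = 2.23

There are L = 29 links among S = 13 species.
L/S = 29/13 = 2.2308 ≈ 2.23.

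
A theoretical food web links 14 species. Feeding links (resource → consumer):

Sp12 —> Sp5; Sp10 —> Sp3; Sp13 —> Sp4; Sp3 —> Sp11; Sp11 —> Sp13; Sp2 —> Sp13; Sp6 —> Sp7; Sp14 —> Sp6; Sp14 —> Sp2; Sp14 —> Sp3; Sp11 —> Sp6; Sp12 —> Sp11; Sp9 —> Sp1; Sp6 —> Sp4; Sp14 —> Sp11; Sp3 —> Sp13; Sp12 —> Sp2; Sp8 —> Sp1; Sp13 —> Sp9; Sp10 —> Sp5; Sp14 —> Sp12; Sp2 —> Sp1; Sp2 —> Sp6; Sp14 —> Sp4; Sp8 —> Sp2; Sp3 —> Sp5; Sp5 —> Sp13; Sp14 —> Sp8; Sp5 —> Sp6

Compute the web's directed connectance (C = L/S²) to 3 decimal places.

The web has S = 14 species and L = 29 feeding links.
C = L / S² = 29 / 196 = 0.1480 ≈ 0.148.

C = 0.148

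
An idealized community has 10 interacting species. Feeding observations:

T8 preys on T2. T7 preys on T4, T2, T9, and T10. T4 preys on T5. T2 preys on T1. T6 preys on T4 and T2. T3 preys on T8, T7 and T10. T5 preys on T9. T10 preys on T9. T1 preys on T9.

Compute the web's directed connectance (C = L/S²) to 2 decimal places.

The web has S = 10 species and L = 15 feeding links.
C = L / S² = 15 / 100 = 0.1500 ≈ 0.15.

C = 0.15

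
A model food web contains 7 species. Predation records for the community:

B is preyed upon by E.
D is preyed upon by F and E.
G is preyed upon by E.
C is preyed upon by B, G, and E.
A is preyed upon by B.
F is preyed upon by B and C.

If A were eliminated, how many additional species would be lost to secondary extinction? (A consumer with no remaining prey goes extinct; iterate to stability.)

0

Remove A.
Every predator of it retains at least one other prey: B still has F, C.
No consumer loses all prey, so no secondary extinctions occur.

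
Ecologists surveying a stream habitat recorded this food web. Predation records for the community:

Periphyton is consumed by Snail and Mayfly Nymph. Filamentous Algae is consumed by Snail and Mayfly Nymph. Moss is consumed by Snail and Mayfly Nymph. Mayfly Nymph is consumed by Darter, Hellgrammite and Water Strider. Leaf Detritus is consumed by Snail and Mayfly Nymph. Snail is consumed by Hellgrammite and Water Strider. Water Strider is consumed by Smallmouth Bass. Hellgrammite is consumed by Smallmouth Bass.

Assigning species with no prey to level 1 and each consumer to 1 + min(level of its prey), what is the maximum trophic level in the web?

Basal resources (level 1): Leaf Detritus, Filamentous Algae, Periphyton, Moss.
Following each consumer down to its lowest-level prey: Leaf Detritus → Snail → Hellgrammite → Smallmouth Bass (levels 1 through 4).
All prey of Smallmouth Bass (Hellgrammite 3, Water Strider 3) are at level 3 or above, so Smallmouth Bass is at level 1 + 3 = 4.
Every consumer has at least one prey at level 3 or below, so none exceeds level 4.

4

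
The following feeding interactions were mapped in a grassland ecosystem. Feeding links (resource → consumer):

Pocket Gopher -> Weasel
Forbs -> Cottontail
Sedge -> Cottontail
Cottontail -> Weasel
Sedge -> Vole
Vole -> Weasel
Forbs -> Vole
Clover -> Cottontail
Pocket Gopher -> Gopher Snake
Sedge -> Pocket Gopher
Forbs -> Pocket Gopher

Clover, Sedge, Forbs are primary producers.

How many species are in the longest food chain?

3 species

One longest chain: Sedge → Pocket Gopher → Gopher Snake.
It has 3 species and 2 links.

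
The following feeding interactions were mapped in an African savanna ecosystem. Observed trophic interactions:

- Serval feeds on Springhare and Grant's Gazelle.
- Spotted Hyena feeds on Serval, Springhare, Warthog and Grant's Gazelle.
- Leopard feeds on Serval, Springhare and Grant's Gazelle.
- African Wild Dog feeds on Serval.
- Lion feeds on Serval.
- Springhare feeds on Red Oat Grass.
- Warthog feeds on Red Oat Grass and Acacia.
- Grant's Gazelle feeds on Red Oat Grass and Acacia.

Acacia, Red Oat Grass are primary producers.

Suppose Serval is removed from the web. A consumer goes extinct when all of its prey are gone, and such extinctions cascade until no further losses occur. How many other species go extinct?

2

Remove Serval.
Round 1: Lion (all prey gone), African Wild Dog (all prey gone) → extinct.
No further losses. Total secondary extinctions: 2.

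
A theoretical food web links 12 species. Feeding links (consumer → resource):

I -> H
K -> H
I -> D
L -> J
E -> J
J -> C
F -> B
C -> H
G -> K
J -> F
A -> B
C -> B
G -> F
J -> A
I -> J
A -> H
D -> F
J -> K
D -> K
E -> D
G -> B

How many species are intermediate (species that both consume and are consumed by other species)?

6

Intermediate species (has both prey and predators): A, F, K, C, J, D.
Count: 6.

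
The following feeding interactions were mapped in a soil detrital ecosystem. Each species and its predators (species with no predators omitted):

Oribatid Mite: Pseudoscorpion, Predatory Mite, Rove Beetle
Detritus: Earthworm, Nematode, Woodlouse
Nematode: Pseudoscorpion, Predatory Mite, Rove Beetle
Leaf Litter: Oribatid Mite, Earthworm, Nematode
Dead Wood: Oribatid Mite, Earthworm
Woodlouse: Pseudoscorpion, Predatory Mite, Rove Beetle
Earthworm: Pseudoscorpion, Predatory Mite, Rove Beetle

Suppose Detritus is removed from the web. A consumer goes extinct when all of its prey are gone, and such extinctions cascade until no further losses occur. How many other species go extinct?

Remove Detritus.
Round 1: Woodlouse (all prey gone) → extinct.
No further losses. Total secondary extinctions: 1.

1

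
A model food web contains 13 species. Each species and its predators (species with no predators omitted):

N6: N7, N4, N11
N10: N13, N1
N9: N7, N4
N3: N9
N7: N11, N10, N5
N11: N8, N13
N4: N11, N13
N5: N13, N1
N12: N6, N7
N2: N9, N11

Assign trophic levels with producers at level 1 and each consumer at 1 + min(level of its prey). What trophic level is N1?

Trophic level 4

N12 is a producer → level 1.
N7 eats N12 → level 2.
N10 eats N7 → level 3.
N1 eats N10 → level 4.
No prey of N1 is below level 3, so 4 is the minimum.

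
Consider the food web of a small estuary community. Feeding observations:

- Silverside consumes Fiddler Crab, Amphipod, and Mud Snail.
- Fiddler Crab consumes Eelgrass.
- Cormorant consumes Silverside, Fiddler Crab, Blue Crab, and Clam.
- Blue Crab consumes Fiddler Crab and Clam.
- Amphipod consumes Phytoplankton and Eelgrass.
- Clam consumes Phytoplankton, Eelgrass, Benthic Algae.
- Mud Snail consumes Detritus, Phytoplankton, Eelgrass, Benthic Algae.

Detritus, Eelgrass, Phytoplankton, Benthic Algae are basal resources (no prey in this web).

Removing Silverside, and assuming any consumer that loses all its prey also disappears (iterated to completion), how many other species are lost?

Remove Silverside.
Every predator of it retains at least one other prey: Cormorant still has Fiddler Crab, Clam, Blue Crab.
No consumer loses all prey, so no secondary extinctions occur.

0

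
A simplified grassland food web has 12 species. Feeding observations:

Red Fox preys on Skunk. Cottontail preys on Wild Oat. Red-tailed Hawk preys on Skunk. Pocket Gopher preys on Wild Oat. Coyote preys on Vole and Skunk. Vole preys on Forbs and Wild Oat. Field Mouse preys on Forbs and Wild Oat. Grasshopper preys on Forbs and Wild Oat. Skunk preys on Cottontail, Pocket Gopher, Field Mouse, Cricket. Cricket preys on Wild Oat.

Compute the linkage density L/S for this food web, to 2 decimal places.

L/S = 1.42

There are L = 17 links among S = 12 species.
L/S = 17/12 = 1.4167 ≈ 1.42.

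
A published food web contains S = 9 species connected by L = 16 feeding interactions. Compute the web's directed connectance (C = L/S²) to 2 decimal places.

The web has S = 9 species and L = 16 feeding links.
C = L / S² = 16 / 81 = 0.1975 ≈ 0.20.

C = 0.20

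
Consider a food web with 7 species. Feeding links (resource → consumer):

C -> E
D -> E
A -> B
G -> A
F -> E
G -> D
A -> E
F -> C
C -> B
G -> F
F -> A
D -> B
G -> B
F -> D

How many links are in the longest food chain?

One longest chain: G → F → C → E.
It has 4 species and 3 links.

3 links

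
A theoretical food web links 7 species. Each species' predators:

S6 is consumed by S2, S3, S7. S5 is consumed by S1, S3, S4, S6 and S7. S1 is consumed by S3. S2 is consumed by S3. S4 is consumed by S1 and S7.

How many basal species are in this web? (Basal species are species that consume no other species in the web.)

Basal species (no prey listed): S5.
Count: 1.

1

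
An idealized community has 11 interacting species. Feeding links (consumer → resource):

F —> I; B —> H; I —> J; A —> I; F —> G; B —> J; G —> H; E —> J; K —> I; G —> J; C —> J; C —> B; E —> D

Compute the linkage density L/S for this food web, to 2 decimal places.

There are L = 13 links among S = 11 species.
L/S = 13/11 = 1.1818 ≈ 1.18.

L/S = 1.18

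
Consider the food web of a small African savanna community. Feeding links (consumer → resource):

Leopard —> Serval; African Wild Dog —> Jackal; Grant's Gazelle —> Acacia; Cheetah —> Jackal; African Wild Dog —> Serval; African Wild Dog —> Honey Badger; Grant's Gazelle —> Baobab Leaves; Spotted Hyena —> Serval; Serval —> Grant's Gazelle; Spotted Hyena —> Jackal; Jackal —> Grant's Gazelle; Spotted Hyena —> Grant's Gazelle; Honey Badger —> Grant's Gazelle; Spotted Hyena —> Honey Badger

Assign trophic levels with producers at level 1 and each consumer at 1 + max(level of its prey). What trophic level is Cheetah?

Baobab Leaves is a producer → level 1.
Grant's Gazelle eats Baobab Leaves (level 1); other prey at levels: Acacia 1 → level 2.
Jackal eats Grant's Gazelle → level 3.
Cheetah eats Jackal → level 4.

Trophic level 4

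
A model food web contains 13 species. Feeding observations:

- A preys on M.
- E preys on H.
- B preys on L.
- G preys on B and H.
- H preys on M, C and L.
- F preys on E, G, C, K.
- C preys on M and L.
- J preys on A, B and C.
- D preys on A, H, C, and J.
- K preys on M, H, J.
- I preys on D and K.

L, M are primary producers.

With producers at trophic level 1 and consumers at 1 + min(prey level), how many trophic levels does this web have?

3

Producers (level 1): L, M.
Following each consumer down to its lowest-level prey: M → K → F (levels 1 through 3).
All prey of F (K 2, C 2, E 3, G 3) are at level 2 or above, so F is at level 1 + 2 = 3.
Every consumer has at least one prey at level 2 or below, so none exceeds level 3.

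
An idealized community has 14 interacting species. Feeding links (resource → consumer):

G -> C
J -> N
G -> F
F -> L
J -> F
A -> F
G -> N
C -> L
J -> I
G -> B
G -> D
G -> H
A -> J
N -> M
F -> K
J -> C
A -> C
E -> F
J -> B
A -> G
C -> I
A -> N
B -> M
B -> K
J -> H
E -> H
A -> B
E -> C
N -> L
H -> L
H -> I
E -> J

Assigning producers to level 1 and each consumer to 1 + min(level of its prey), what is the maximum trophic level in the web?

3

Producers (level 1): E, A.
Following each consumer down to its lowest-level prey: A → G → D (levels 1 through 3).
All prey of D (G 2) are at level 2 or above, so D is at level 1 + 2 = 3.
Every consumer has at least one prey at level 2 or below, so none exceeds level 3.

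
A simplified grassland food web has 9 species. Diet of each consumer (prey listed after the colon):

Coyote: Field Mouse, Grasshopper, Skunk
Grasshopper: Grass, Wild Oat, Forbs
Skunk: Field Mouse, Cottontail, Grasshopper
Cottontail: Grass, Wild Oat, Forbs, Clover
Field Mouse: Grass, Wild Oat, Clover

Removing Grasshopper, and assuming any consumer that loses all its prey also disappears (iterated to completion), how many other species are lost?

0

Remove Grasshopper.
Every predator of it retains at least one other prey: Skunk still has Field Mouse, Cottontail; Coyote still has Field Mouse, Skunk.
No consumer loses all prey, so no secondary extinctions occur.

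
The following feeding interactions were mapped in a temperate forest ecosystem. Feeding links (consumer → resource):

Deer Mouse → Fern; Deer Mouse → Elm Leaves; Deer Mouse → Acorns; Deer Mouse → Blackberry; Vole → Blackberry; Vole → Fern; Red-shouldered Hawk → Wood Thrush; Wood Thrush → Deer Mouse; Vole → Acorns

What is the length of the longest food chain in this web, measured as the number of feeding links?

One longest chain: Fern → Deer Mouse → Wood Thrush → Red-shouldered Hawk.
It has 4 species and 3 links.

3 links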